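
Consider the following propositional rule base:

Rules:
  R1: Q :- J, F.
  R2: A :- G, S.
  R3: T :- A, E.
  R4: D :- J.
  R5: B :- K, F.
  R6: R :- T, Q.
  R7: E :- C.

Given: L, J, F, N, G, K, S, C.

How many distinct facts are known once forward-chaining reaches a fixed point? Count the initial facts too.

Round 1 — R1, R2, R4, R5, R7, derive Q, A, D, B, E.
Round 2 — R3, derive T.
Round 3 — R6, derive R.
Closure: {A, B, C, D, E, F, G, J, K, L, N, Q, R, S, T} — 15 facts.

15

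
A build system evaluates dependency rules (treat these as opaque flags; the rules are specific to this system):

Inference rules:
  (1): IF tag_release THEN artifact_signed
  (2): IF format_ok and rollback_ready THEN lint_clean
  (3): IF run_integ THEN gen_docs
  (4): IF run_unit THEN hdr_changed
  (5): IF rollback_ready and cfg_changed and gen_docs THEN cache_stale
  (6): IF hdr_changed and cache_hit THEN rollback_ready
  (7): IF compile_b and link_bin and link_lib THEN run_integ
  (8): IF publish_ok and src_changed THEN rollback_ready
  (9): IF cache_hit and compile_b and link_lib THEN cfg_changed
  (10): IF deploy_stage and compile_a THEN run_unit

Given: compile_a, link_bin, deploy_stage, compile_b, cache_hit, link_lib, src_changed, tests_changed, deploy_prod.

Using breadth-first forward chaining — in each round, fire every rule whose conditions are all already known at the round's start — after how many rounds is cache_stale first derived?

Round 1: (7) [IF compile_b and link_bin and link_lib THEN run_integ]; (9) [IF cache_hit and compile_b and link_lib THEN cfg_changed]; (10) [IF deploy_stage and compile_a THEN run_unit]. Adds run_integ, cfg_changed, run_unit.
Round 2: (3) [IF run_integ THEN gen_docs]; (4) [IF run_unit THEN hdr_changed]. Adds gen_docs, hdr_changed.
Round 3: (6) [IF hdr_changed and cache_hit THEN rollback_ready]. Adds rollback_ready.
Round 4: (5) [IF rollback_ready and cfg_changed and gen_docs THEN cache_stale]. Adds cache_stale.
cache_stale first appears in round 4.

4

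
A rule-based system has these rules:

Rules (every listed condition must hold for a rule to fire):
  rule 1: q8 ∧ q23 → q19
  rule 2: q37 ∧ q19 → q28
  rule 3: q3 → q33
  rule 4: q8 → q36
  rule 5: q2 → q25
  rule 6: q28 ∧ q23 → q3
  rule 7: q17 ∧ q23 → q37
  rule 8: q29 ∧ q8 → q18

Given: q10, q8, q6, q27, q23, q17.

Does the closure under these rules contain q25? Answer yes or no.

Round 1: rule 1 [q8 ∧ q23 → q19]; rule 4 [q8 → q36]; rule 7 [q17 ∧ q23 → q37]. New: q19, q36, q37.
Round 2: rule 2 [q37 ∧ q19 → q28]. New: q28.
Round 3: rule 6 [q28 ∧ q23 → q3]. New: q3.
Round 4: rule 3 [q3 → q33]. New: q33.
Fixed point reached. q25 is concluded only by rule 5; rule 5 needs q2 (never derived).

no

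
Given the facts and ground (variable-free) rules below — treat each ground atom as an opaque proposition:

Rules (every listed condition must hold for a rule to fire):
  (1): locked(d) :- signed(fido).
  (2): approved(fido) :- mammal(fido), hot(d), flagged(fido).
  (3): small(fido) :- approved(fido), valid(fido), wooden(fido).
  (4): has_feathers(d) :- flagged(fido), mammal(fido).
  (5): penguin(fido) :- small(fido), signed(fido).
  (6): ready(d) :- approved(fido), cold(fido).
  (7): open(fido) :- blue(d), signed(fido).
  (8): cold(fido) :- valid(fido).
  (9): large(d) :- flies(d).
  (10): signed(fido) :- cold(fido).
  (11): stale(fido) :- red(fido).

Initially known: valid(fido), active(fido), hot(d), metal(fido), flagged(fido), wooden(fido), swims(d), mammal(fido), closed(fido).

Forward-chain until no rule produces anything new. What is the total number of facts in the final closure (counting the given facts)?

Round 1: (2) [approved(fido) :- mammal(fido), hot(d), flagged(fido).]; (4) [has_feathers(d) :- flagged(fido), mammal(fido).]; (8) [cold(fido) :- valid(fido).]. Adds approved(fido), has_feathers(d), cold(fido).
Round 2: (3) [small(fido) :- approved(fido), valid(fido), wooden(fido).]; (6) [ready(d) :- approved(fido), cold(fido).]; (10) [signed(fido) :- cold(fido).]. Adds small(fido), ready(d), signed(fido).
Round 3: (1) [locked(d) :- signed(fido).]; (5) [penguin(fido) :- small(fido), signed(fido).]. Adds locked(d), penguin(fido).
Closure: {active(fido), approved(fido), closed(fido), cold(fido), flagged(fido), has_feathers(d), hot(d), locked(d), mammal(fido), metal(fido), penguin(fido), ready(d), signed(fido), small(fido), swims(d), valid(fido), wooden(fido)} — 17 facts.

17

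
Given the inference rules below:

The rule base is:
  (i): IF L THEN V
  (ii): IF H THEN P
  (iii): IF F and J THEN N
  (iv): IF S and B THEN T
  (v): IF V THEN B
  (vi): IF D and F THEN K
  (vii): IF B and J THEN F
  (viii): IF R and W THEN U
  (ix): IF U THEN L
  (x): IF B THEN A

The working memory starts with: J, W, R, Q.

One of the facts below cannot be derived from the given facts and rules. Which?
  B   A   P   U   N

Round 1 — (viii), derive U.
Round 2 — (ix), derive L.
Round 3 — (i), derive V.
Round 4 — (v), derive B.
Round 5 — (vii), (x), derive F, A.
Round 6 — (iii), derive N.
Derived: A (round 5), U (round 1), N (round 6), B (round 4). P never appears in any round.

P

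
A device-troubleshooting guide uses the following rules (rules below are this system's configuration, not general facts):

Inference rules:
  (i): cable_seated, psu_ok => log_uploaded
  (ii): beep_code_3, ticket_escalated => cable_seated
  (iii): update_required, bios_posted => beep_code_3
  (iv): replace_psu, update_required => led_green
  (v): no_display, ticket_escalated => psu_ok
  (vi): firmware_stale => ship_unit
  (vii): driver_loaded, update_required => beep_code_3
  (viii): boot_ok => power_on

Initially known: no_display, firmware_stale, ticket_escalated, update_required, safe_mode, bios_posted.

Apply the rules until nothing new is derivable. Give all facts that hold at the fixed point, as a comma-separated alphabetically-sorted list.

[1] (iii) [update_required, bios_posted => beep_code_3]; (v) [no_display, ticket_escalated => psu_ok]; (vi) [firmware_stale => ship_unit]. ⇒ new: beep_code_3, psu_ok, ship_unit.
[2] (ii) [beep_code_3, ticket_escalated => cable_seated]. ⇒ new: cable_seated.
[3] (i) [cable_seated, psu_ok => log_uploaded]. ⇒ new: log_uploaded.

beep_code_3, bios_posted, cable_seated, firmware_stale, log_uploaded, no_display, psu_ok, safe_mode, ship_unit, ticket_escalated, update_required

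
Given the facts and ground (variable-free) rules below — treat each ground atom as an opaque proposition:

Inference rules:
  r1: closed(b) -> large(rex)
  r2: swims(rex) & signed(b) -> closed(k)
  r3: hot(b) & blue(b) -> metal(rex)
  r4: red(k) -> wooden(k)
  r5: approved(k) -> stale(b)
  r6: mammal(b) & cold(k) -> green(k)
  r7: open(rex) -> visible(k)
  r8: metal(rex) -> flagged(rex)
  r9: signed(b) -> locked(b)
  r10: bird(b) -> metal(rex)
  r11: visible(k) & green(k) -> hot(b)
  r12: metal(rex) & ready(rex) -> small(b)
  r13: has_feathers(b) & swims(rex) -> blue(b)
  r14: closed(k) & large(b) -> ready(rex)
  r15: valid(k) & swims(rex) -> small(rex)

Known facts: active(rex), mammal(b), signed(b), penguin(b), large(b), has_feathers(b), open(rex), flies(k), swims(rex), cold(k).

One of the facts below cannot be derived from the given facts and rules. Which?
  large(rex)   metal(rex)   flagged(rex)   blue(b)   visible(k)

large(rex)

Round 1: r2 [swims(rex) & signed(b) -> closed(k)]; r6 [mammal(b) & cold(k) -> green(k)]; r7 [open(rex) -> visible(k)]; r9 [signed(b) -> locked(b)]; r13 [has_feathers(b) & swims(rex) -> blue(b)]. New: closed(k), green(k), visible(k), locked(b), blue(b).
Round 2: r11 [visible(k) & green(k) -> hot(b)]; r14 [closed(k) & large(b) -> ready(rex)]. New: hot(b), ready(rex).
Round 3: r3 [hot(b) & blue(b) -> metal(rex)]. New: metal(rex).
Round 4: r8 [metal(rex) -> flagged(rex)]; r12 [metal(rex) & ready(rex) -> small(b)]. New: flagged(rex), small(b).
Derived: blue(b) (round 1), flagged(rex) (round 4), metal(rex) (round 3), visible(k) (round 1). large(rex) never appears in any round.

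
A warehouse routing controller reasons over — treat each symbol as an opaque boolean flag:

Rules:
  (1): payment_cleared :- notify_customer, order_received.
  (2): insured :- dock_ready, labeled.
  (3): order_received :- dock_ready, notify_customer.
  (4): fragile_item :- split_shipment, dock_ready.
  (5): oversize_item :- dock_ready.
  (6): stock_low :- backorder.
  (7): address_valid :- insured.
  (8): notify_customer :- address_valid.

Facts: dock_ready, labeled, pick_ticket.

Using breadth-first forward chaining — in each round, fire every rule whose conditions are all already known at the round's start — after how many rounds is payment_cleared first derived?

Round 1 fires (2), (5), giving insured, oversize_item.
Round 2 fires (7), giving address_valid.
Round 3 fires (8), giving notify_customer.
Round 4 fires (3), giving order_received.
Round 5 fires (1), giving payment_cleared.
payment_cleared first appears in round 5.

5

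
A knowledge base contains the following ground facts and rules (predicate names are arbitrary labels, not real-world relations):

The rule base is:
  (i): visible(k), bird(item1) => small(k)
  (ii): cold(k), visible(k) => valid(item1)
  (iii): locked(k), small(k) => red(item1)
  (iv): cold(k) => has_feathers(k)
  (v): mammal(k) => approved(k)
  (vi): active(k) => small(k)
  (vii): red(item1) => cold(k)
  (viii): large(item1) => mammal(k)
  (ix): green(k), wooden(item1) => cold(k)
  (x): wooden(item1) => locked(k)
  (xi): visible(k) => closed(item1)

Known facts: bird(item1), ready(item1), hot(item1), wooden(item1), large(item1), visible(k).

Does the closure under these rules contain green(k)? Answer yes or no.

no

[1] (i) [visible(k), bird(item1) => small(k)]; (viii) [large(item1) => mammal(k)]; (x) [wooden(item1) => locked(k)]; (xi) [visible(k) => closed(item1)]. ⇒ new: small(k), mammal(k), locked(k), closed(item1).
[2] (iii) [locked(k), small(k) => red(item1)]; (v) [mammal(k) => approved(k)]. ⇒ new: red(item1), approved(k).
[3] (vii) [red(item1) => cold(k)]. ⇒ new: cold(k).
[4] (ii) [cold(k), visible(k) => valid(item1)]; (iv) [cold(k) => has_feathers(k)]. ⇒ new: valid(item1), has_feathers(k).
Fixed point reached. No rule has green(k) as a consequent, and it is not given.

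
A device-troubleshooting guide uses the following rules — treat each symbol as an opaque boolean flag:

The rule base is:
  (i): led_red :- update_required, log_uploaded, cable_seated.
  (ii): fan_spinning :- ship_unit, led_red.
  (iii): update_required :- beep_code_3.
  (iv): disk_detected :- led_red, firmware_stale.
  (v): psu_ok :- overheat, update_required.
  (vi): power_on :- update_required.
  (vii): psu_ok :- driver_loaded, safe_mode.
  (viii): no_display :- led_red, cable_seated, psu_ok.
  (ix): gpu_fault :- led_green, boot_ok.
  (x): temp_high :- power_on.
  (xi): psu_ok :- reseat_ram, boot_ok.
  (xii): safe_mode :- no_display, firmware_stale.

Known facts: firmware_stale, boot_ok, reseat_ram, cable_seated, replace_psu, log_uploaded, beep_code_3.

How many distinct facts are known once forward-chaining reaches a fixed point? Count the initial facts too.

15

Round 1: (iii) [update_required :- beep_code_3.]; (xi) [psu_ok :- reseat_ram, boot_ok.]. New: update_required, psu_ok.
Round 2: (i) [led_red :- update_required, log_uploaded, cable_seated.]; (vi) [power_on :- update_required.]. New: led_red, power_on.
Round 3: (iv) [disk_detected :- led_red, firmware_stale.]; (viii) [no_display :- led_red, cable_seated, psu_ok.]; (x) [temp_high :- power_on.]. New: disk_detected, no_display, temp_high.
Round 4: (xii) [safe_mode :- no_display, firmware_stale.]. New: safe_mode.
Closure: {beep_code_3, boot_ok, cable_seated, disk_detected, firmware_stale, led_red, log_uploaded, no_display, power_on, psu_ok, replace_psu, reseat_ram, safe_mode, temp_high, update_required} — 15 facts.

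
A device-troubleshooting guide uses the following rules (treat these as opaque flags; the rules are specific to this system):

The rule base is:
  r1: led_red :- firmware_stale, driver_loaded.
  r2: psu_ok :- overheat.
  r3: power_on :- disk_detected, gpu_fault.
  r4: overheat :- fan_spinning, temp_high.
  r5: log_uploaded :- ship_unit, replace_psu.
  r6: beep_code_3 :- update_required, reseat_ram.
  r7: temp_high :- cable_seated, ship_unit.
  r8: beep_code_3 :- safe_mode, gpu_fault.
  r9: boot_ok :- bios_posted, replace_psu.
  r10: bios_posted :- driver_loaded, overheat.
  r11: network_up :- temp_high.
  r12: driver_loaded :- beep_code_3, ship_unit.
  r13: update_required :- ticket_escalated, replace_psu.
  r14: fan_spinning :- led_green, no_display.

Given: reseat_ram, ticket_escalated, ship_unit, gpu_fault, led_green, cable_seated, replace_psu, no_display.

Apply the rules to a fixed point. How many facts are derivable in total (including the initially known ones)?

[1] r5 [log_uploaded :- ship_unit, replace_psu.]; r7 [temp_high :- cable_seated, ship_unit.]; r13 [update_required :- ticket_escalated, replace_psu.]; r14 [fan_spinning :- led_green, no_display.]. ⇒ new: log_uploaded, temp_high, update_required, fan_spinning.
[2] r4 [overheat :- fan_spinning, temp_high.]; r6 [beep_code_3 :- update_required, reseat_ram.]; r11 [network_up :- temp_high.]. ⇒ new: overheat, beep_code_3, network_up.
[3] r2 [psu_ok :- overheat.]; r12 [driver_loaded :- beep_code_3, ship_unit.]. ⇒ new: psu_ok, driver_loaded.
[4] r10 [bios_posted :- driver_loaded, overheat.]. ⇒ new: bios_posted.
[5] r9 [boot_ok :- bios_posted, replace_psu.]. ⇒ new: boot_ok.
Closure: {beep_code_3, bios_posted, boot_ok, cable_seated, driver_loaded, fan_spinning, gpu_fault, led_green, log_uploaded, network_up, no_display, overheat, psu_ok, replace_psu, reseat_ram, ship_unit, temp_high, ticket_escalated, update_required} — 19 facts.

19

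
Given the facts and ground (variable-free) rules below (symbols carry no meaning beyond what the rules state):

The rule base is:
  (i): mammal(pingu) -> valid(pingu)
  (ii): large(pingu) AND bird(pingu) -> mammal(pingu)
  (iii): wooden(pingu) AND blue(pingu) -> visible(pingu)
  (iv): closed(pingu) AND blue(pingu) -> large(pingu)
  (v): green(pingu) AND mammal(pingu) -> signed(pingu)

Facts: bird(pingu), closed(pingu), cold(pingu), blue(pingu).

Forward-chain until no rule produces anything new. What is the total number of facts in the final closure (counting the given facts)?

7

Round 1 fires (iv), giving large(pingu).
Round 2 fires (ii), giving mammal(pingu).
Round 3 fires (i), giving valid(pingu).
Closure: {bird(pingu), blue(pingu), closed(pingu), cold(pingu), large(pingu), mammal(pingu), valid(pingu)} — 7 facts.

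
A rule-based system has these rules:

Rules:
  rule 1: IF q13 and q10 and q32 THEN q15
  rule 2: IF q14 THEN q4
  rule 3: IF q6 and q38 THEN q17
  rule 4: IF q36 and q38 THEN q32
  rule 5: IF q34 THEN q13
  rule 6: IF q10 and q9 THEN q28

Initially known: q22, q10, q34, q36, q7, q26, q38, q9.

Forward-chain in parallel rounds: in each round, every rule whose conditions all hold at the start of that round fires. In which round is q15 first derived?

Round 1 fires rule 4, rule 5, rule 6, giving q32, q13, q28.
Round 2 fires rule 1, giving q15.
q15 first appears in round 2.

2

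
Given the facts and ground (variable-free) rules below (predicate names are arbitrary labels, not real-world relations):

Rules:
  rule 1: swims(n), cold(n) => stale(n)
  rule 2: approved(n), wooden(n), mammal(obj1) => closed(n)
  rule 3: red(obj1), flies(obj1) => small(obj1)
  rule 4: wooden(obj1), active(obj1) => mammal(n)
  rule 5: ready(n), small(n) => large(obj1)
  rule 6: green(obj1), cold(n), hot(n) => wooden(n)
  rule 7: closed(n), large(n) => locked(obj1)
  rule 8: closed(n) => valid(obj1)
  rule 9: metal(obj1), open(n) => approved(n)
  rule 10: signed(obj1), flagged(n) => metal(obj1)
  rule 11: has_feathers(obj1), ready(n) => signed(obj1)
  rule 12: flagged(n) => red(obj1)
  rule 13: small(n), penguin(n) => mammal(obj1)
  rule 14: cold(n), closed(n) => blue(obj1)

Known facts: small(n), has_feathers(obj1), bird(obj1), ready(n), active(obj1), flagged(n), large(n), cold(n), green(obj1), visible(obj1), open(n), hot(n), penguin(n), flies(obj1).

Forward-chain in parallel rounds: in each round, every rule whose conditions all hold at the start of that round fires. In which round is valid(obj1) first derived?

5

Round 1: rule 5 [ready(n), small(n) => large(obj1)]; rule 6 [green(obj1), cold(n), hot(n) => wooden(n)]; rule 11 [has_feathers(obj1), ready(n) => signed(obj1)]; rule 12 [flagged(n) => red(obj1)]; rule 13 [small(n), penguin(n) => mammal(obj1)]. New: large(obj1), wooden(n), signed(obj1), red(obj1), mammal(obj1).
Round 2: rule 3 [red(obj1), flies(obj1) => small(obj1)]; rule 10 [signed(obj1), flagged(n) => metal(obj1)]. New: small(obj1), metal(obj1).
Round 3: rule 9 [metal(obj1), open(n) => approved(n)]. New: approved(n).
Round 4: rule 2 [approved(n), wooden(n), mammal(obj1) => closed(n)]. New: closed(n).
Round 5: rule 7 [closed(n), large(n) => locked(obj1)]; rule 8 [closed(n) => valid(obj1)]; rule 14 [cold(n), closed(n) => blue(obj1)]. New: locked(obj1), valid(obj1), blue(obj1).
valid(obj1) first appears in round 5.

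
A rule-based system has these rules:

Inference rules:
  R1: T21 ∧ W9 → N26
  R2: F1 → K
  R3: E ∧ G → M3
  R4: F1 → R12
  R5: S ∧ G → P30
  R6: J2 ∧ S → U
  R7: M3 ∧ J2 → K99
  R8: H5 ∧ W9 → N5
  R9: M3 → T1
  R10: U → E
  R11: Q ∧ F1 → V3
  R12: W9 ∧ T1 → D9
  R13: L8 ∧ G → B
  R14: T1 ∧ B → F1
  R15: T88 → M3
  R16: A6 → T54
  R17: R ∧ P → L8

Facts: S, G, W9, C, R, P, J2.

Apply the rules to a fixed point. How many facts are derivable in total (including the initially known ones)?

[1] R5 [S ∧ G → P30]; R6 [J2 ∧ S → U]; R17 [R ∧ P → L8]. ⇒ new: P30, U, L8.
[2] R10 [U → E]; R13 [L8 ∧ G → B]. ⇒ new: E, B.
[3] R3 [E ∧ G → M3]. ⇒ new: M3.
[4] R7 [M3 ∧ J2 → K99]; R9 [M3 → T1]. ⇒ new: K99, T1.
[5] R12 [W9 ∧ T1 → D9]; R14 [T1 ∧ B → F1]. ⇒ new: D9, F1.
[6] R2 [F1 → K]; R4 [F1 → R12]. ⇒ new: K, R12.
Closure: {B, C, D9, E, F1, G, J2, K, K99, L8, M3, P, P30, R, R12, S, T1, U, W9} — 19 facts.

19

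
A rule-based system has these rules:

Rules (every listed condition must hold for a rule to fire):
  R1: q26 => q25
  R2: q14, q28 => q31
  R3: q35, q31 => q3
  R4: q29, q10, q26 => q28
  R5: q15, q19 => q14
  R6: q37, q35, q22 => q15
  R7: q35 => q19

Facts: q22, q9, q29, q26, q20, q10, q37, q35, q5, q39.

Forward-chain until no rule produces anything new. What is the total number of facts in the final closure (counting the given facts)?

Round 1 — R1, R4, R6, R7, derive q25, q28, q15, q19.
Round 2 — R5, derive q14.
Round 3 — R2, derive q31.
Round 4 — R3, derive q3.
Closure: {q10, q14, q15, q19, q20, q22, q25, q26, q28, q29, q3, q31, q35, q37, q39, q5, q9} — 17 facts.

17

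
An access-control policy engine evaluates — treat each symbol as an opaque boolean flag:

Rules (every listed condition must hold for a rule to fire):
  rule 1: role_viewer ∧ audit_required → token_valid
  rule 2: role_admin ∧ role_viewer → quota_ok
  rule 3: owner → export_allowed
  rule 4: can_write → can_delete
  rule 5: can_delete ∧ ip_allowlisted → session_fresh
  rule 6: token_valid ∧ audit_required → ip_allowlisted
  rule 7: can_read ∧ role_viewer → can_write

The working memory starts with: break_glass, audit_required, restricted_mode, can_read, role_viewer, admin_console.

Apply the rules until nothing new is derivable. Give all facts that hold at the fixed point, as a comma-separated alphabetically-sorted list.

admin_console, audit_required, break_glass, can_delete, can_read, can_write, ip_allowlisted, restricted_mode, role_viewer, session_fresh, token_valid

[1] rule 1 [role_viewer ∧ audit_required → token_valid]; rule 7 [can_read ∧ role_viewer → can_write]. ⇒ new: token_valid, can_write.
[2] rule 4 [can_write → can_delete]; rule 6 [token_valid ∧ audit_required → ip_allowlisted]. ⇒ new: can_delete, ip_allowlisted.
[3] rule 5 [can_delete ∧ ip_allowlisted → session_fresh]. ⇒ new: session_fresh.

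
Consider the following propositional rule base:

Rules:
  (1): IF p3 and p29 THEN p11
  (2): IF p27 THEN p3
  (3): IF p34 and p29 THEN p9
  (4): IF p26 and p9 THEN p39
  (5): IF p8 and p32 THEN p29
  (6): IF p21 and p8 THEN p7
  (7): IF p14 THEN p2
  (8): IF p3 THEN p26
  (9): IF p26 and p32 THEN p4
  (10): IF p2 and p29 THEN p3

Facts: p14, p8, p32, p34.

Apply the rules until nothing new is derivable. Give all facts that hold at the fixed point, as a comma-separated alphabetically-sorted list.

Round 1 — (5), (7), derive p29, p2.
Round 2 — (3), (10), derive p9, p3.
Round 3 — (1), (8), derive p11, p26.
Round 4 — (4), (9), derive p39, p4.

p11, p14, p2, p26, p29, p3, p32, p34, p39, p4, p8, p9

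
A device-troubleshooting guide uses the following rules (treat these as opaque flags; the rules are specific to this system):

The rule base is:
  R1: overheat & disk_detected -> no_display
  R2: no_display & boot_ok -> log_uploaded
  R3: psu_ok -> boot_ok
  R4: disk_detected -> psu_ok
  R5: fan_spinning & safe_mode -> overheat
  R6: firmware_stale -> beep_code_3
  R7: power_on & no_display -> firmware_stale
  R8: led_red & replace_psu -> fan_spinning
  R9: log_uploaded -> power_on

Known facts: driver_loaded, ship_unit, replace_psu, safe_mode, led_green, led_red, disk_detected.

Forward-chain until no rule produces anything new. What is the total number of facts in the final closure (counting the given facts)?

Round 1: R4 [disk_detected -> psu_ok]; R8 [led_red & replace_psu -> fan_spinning]. Adds psu_ok, fan_spinning.
Round 2: R3 [psu_ok -> boot_ok]; R5 [fan_spinning & safe_mode -> overheat]. Adds boot_ok, overheat.
Round 3: R1 [overheat & disk_detected -> no_display]. Adds no_display.
Round 4: R2 [no_display & boot_ok -> log_uploaded]. Adds log_uploaded.
Round 5: R9 [log_uploaded -> power_on]. Adds power_on.
Round 6: R7 [power_on & no_display -> firmware_stale]. Adds firmware_stale.
Round 7: R6 [firmware_stale -> beep_code_3]. Adds beep_code_3.
Closure: {beep_code_3, boot_ok, disk_detected, driver_loaded, fan_spinning, firmware_stale, led_green, led_red, log_uploaded, no_display, overheat, power_on, psu_ok, replace_psu, safe_mode, ship_unit} — 16 facts.

16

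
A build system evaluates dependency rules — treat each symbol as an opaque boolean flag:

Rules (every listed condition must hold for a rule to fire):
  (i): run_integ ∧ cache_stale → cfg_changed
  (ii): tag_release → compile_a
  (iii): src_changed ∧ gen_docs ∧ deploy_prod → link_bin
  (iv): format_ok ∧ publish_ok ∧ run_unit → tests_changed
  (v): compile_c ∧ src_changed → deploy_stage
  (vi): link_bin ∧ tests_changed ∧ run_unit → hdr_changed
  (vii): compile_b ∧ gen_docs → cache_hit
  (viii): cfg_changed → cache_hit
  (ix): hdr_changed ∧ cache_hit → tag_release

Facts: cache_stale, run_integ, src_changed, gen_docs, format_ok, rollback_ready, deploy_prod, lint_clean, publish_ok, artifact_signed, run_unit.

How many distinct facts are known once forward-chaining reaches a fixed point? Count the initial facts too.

Round 1 fires (i), (iii), (iv), giving cfg_changed, link_bin, tests_changed.
Round 2 fires (vi), (viii), giving hdr_changed, cache_hit.
Round 3 fires (ix), giving tag_release.
Round 4 fires (ii), giving compile_a.
Closure: {artifact_signed, cache_hit, cache_stale, cfg_changed, compile_a, deploy_prod, format_ok, gen_docs, hdr_changed, link_bin, lint_clean, publish_ok, rollback_ready, run_integ, run_unit, src_changed, tag_release, tests_changed} — 18 facts.

18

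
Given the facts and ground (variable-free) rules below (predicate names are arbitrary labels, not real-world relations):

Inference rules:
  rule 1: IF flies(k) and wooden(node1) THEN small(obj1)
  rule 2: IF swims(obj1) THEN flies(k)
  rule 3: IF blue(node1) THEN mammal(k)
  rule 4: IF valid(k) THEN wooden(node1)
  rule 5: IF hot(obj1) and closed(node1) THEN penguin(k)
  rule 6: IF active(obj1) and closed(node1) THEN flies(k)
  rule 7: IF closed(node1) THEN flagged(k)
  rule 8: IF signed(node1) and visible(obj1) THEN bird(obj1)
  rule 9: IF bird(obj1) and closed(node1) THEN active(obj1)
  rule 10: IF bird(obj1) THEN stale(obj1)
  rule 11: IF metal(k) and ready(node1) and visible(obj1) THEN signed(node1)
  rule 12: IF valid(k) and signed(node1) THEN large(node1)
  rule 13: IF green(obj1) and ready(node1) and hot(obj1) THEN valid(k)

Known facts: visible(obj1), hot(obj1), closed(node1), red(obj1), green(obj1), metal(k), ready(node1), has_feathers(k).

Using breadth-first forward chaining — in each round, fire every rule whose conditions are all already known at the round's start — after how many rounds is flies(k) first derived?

[1] rule 5 [IF hot(obj1) and closed(node1) THEN penguin(k)]; rule 7 [IF closed(node1) THEN flagged(k)]; rule 11 [IF metal(k) and ready(node1) and visible(obj1) THEN signed(node1)]; rule 13 [IF green(obj1) and ready(node1) and hot(obj1) THEN valid(k)]. ⇒ new: penguin(k), flagged(k), signed(node1), valid(k).
[2] rule 4 [IF valid(k) THEN wooden(node1)]; rule 8 [IF signed(node1) and visible(obj1) THEN bird(obj1)]; rule 12 [IF valid(k) and signed(node1) THEN large(node1)]. ⇒ new: wooden(node1), bird(obj1), large(node1).
[3] rule 9 [IF bird(obj1) and closed(node1) THEN active(obj1)]; rule 10 [IF bird(obj1) THEN stale(obj1)]. ⇒ new: active(obj1), stale(obj1).
[4] rule 6 [IF active(obj1) and closed(node1) THEN flies(k)]. ⇒ new: flies(k).
flies(k) first appears in round 4.

4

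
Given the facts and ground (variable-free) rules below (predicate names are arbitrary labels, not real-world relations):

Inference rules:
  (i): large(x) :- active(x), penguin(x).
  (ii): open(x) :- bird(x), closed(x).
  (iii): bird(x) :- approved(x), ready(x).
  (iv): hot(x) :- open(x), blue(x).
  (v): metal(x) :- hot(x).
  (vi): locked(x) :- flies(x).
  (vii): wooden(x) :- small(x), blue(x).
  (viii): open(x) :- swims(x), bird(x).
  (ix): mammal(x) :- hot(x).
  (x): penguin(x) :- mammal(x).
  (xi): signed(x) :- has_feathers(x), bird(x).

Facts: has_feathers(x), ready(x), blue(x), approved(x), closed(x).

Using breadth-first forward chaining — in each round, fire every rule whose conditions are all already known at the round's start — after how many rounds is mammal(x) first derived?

Round 1: (iii) [bird(x) :- approved(x), ready(x).]. Adds bird(x).
Round 2: (ii) [open(x) :- bird(x), closed(x).]; (xi) [signed(x) :- has_feathers(x), bird(x).]. Adds open(x), signed(x).
Round 3: (iv) [hot(x) :- open(x), blue(x).]. Adds hot(x).
Round 4: (v) [metal(x) :- hot(x).]; (ix) [mammal(x) :- hot(x).]. Adds metal(x), mammal(x).
mammal(x) first appears in round 4.

4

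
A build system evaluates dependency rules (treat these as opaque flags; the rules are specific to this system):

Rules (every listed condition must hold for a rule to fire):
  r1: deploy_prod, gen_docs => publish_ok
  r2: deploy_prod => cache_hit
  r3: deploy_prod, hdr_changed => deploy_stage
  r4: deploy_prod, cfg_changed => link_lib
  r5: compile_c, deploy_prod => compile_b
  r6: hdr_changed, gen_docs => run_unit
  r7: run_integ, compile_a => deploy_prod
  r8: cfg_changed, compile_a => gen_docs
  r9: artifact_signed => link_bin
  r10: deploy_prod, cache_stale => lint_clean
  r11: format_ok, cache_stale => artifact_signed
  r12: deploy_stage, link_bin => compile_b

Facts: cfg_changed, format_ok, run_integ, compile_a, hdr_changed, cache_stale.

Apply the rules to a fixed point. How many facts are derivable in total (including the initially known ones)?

Round 1 fires r7, r8, r11, giving deploy_prod, gen_docs, artifact_signed.
Round 2 fires r1, r2, r3, r4, r6, r9, r10, giving publish_ok, cache_hit, deploy_stage, link_lib, run_unit, link_bin, lint_clean.
Round 3 fires r12, giving compile_b.
Closure: {artifact_signed, cache_hit, cache_stale, cfg_changed, compile_a, compile_b, deploy_prod, deploy_stage, format_ok, gen_docs, hdr_changed, link_bin, link_lib, lint_clean, publish_ok, run_integ, run_unit} — 17 facts.

17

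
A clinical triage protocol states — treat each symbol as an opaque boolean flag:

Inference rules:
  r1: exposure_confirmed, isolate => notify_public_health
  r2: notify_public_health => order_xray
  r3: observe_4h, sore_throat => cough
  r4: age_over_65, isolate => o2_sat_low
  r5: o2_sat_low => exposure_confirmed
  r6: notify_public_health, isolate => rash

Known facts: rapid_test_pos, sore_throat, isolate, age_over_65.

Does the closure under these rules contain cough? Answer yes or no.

Round 1: r4 [age_over_65, isolate => o2_sat_low]. New: o2_sat_low.
Round 2: r5 [o2_sat_low => exposure_confirmed]. New: exposure_confirmed.
Round 3: r1 [exposure_confirmed, isolate => notify_public_health]. New: notify_public_health.
Round 4: r2 [notify_public_health => order_xray]; r6 [notify_public_health, isolate => rash]. New: order_xray, rash.
Fixed point reached. cough is concluded only by r3; r3 needs observe_4h (never derived).

no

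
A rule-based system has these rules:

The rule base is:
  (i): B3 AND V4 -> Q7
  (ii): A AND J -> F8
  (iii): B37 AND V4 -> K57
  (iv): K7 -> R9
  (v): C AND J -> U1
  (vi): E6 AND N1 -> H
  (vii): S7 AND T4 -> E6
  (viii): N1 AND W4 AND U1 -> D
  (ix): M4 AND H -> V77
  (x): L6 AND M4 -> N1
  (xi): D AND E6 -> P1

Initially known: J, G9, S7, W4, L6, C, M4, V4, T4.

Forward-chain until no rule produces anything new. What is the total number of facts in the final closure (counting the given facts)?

16

Round 1: (v) [C AND J -> U1]; (vii) [S7 AND T4 -> E6]; (x) [L6 AND M4 -> N1]. Adds U1, E6, N1.
Round 2: (vi) [E6 AND N1 -> H]; (viii) [N1 AND W4 AND U1 -> D]. Adds H, D.
Round 3: (ix) [M4 AND H -> V77]; (xi) [D AND E6 -> P1]. Adds V77, P1.
Closure: {C, D, E6, G9, H, J, L6, M4, N1, P1, S7, T4, U1, V4, V77, W4} — 16 facts.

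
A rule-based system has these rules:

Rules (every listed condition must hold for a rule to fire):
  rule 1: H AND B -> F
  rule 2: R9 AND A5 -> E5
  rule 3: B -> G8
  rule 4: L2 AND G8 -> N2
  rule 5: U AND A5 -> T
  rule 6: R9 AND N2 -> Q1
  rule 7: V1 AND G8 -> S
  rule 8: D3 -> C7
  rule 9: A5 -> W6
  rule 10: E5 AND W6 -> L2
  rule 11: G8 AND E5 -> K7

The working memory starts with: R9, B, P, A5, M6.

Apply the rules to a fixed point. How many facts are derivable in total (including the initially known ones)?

[1] rule 2 [R9 AND A5 -> E5]; rule 3 [B -> G8]; rule 9 [A5 -> W6]. ⇒ new: E5, G8, W6.
[2] rule 10 [E5 AND W6 -> L2]; rule 11 [G8 AND E5 -> K7]. ⇒ new: L2, K7.
[3] rule 4 [L2 AND G8 -> N2]. ⇒ new: N2.
[4] rule 6 [R9 AND N2 -> Q1]. ⇒ new: Q1.
Closure: {A5, B, E5, G8, K7, L2, M6, N2, P, Q1, R9, W6} — 12 facts.

12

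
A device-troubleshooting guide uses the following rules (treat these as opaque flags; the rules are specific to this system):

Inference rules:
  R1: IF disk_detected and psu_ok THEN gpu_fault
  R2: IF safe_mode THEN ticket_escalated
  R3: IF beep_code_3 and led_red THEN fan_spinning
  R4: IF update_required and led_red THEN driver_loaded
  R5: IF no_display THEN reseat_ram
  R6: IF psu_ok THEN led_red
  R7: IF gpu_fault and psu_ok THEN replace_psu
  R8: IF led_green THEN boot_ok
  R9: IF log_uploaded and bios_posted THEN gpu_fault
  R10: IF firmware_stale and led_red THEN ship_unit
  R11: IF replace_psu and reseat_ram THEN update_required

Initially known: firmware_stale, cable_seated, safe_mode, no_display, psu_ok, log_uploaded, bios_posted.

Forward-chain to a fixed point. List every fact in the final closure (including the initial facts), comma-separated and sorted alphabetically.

Round 1: R2 [IF safe_mode THEN ticket_escalated]; R5 [IF no_display THEN reseat_ram]; R6 [IF psu_ok THEN led_red]; R9 [IF log_uploaded and bios_posted THEN gpu_fault]. New: ticket_escalated, reseat_ram, led_red, gpu_fault.
Round 2: R7 [IF gpu_fault and psu_ok THEN replace_psu]; R10 [IF firmware_stale and led_red THEN ship_unit]. New: replace_psu, ship_unit.
Round 3: R11 [IF replace_psu and reseat_ram THEN update_required]. New: update_required.
Round 4: R4 [IF update_required and led_red THEN driver_loaded]. New: driver_loaded.

bios_posted, cable_seated, driver_loaded, firmware_stale, gpu_fault, led_red, log_uploaded, no_display, psu_ok, replace_psu, reseat_ram, safe_mode, ship_unit, ticket_escalated, update_required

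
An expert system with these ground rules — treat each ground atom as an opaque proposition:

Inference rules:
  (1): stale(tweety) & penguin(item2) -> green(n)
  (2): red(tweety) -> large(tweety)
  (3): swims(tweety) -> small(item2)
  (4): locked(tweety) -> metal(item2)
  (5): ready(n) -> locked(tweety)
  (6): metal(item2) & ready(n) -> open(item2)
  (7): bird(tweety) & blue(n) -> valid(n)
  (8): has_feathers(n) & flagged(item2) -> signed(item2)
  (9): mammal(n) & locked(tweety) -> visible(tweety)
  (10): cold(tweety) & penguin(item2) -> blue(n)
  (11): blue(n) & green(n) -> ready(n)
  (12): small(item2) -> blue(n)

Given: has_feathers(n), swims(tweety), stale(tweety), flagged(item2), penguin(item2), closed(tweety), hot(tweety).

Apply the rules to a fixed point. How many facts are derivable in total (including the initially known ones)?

Round 1 fires (1), (3), (8), giving green(n), small(item2), signed(item2).
Round 2 fires (12), giving blue(n).
Round 3 fires (11), giving ready(n).
Round 4 fires (5), giving locked(tweety).
Round 5 fires (4), giving metal(item2).
Round 6 fires (6), giving open(item2).
Closure: {blue(n), closed(tweety), flagged(item2), green(n), has_feathers(n), hot(tweety), locked(tweety), metal(item2), open(item2), penguin(item2), ready(n), signed(item2), small(item2), stale(tweety), swims(tweety)} — 15 facts.

15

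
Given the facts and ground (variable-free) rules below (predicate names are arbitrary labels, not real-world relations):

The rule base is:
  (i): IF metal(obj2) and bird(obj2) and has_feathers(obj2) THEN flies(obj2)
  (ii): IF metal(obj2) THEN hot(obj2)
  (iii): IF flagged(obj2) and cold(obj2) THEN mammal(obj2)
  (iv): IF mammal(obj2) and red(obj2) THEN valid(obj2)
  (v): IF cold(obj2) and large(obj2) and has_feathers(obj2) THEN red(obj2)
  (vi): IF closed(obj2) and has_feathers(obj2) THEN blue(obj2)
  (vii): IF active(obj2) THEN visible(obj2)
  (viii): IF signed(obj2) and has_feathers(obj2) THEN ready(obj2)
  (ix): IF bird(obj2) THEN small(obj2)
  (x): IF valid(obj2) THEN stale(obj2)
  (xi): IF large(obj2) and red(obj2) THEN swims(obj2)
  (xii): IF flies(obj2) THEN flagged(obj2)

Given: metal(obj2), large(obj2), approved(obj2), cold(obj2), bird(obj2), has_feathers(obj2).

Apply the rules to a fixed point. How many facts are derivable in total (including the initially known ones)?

[1] (i) [IF metal(obj2) and bird(obj2) and has_feathers(obj2) THEN flies(obj2)]; (ii) [IF metal(obj2) THEN hot(obj2)]; (v) [IF cold(obj2) and large(obj2) and has_feathers(obj2) THEN red(obj2)]; (ix) [IF bird(obj2) THEN small(obj2)]. ⇒ new: flies(obj2), hot(obj2), red(obj2), small(obj2).
[2] (xi) [IF large(obj2) and red(obj2) THEN swims(obj2)]; (xii) [IF flies(obj2) THEN flagged(obj2)]. ⇒ new: swims(obj2), flagged(obj2).
[3] (iii) [IF flagged(obj2) and cold(obj2) THEN mammal(obj2)]. ⇒ new: mammal(obj2).
[4] (iv) [IF mammal(obj2) and red(obj2) THEN valid(obj2)]. ⇒ new: valid(obj2).
[5] (x) [IF valid(obj2) THEN stale(obj2)]. ⇒ new: stale(obj2).
Closure: {approved(obj2), bird(obj2), cold(obj2), flagged(obj2), flies(obj2), has_feathers(obj2), hot(obj2), large(obj2), mammal(obj2), metal(obj2), red(obj2), small(obj2), stale(obj2), swims(obj2), valid(obj2)} — 15 facts.

15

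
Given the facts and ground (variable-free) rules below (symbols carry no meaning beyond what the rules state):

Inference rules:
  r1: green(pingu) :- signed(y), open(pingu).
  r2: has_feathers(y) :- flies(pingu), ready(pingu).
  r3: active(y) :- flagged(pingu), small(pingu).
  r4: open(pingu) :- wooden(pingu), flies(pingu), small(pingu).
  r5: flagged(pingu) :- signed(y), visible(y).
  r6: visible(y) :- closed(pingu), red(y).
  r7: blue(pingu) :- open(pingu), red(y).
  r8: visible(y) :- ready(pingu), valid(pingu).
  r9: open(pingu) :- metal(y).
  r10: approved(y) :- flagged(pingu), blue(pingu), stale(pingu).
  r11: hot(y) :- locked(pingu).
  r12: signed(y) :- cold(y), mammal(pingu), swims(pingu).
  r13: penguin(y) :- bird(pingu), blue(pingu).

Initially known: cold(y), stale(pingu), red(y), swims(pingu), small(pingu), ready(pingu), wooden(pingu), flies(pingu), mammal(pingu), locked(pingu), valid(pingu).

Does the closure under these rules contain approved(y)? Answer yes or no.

yes

Round 1: r2 [has_feathers(y) :- flies(pingu), ready(pingu).]; r4 [open(pingu) :- wooden(pingu), flies(pingu), small(pingu).]; r8 [visible(y) :- ready(pingu), valid(pingu).]; r11 [hot(y) :- locked(pingu).]; r12 [signed(y) :- cold(y), mammal(pingu), swims(pingu).]. New: has_feathers(y), open(pingu), visible(y), hot(y), signed(y).
Round 2: r1 [green(pingu) :- signed(y), open(pingu).]; r5 [flagged(pingu) :- signed(y), visible(y).]; r7 [blue(pingu) :- open(pingu), red(y).]. New: green(pingu), flagged(pingu), blue(pingu).
Round 3: r3 [active(y) :- flagged(pingu), small(pingu).]; r10 [approved(y) :- flagged(pingu), blue(pingu), stale(pingu).]. New: active(y), approved(y).
approved(y) appears in round 3, so it is derivable.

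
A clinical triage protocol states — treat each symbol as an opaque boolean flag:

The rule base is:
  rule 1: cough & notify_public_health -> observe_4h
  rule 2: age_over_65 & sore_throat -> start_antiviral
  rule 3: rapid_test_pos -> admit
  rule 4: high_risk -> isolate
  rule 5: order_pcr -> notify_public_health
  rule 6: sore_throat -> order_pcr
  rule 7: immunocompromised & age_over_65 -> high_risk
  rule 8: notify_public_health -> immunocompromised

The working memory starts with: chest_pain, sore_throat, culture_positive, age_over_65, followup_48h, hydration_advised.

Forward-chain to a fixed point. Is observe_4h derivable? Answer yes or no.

Round 1: rule 2 [age_over_65 & sore_throat -> start_antiviral]; rule 6 [sore_throat -> order_pcr]. New: start_antiviral, order_pcr.
Round 2: rule 5 [order_pcr -> notify_public_health]. New: notify_public_health.
Round 3: rule 8 [notify_public_health -> immunocompromised]. New: immunocompromised.
Round 4: rule 7 [immunocompromised & age_over_65 -> high_risk]. New: high_risk.
Round 5: rule 4 [high_risk -> isolate]. New: isolate.
Fixed point reached. observe_4h is concluded only by rule 1; rule 1 needs cough (never derived).

no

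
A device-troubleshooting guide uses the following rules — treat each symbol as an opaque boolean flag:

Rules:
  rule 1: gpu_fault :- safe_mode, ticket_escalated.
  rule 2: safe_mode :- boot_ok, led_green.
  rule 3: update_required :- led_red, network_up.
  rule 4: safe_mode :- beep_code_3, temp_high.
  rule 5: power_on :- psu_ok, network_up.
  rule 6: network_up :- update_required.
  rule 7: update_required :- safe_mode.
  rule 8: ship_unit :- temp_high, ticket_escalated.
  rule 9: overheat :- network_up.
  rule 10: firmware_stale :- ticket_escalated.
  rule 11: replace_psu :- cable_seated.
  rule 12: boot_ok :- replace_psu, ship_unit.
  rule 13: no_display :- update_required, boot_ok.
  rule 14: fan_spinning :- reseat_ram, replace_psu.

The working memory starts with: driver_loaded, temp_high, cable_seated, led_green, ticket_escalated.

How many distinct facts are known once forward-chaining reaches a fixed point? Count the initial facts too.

Round 1 fires rule 8, rule 10, rule 11, giving ship_unit, firmware_stale, replace_psu.
Round 2 fires rule 12, giving boot_ok.
Round 3 fires rule 2, giving safe_mode.
Round 4 fires rule 1, rule 7, giving gpu_fault, update_required.
Round 5 fires rule 6, rule 13, giving network_up, no_display.
Round 6 fires rule 9, giving overheat.
Closure: {boot_ok, cable_seated, driver_loaded, firmware_stale, gpu_fault, led_green, network_up, no_display, overheat, replace_psu, safe_mode, ship_unit, temp_high, ticket_escalated, update_required} — 15 facts.

15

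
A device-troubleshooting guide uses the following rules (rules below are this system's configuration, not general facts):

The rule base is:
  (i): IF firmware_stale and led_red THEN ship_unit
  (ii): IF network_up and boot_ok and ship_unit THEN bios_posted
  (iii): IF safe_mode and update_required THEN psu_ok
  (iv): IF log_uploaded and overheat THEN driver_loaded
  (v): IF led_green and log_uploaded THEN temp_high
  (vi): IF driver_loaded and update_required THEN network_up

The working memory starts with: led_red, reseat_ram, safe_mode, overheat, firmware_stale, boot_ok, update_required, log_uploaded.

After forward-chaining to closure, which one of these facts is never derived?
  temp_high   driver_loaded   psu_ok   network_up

Round 1 — (i), (iii), (iv), derive ship_unit, psu_ok, driver_loaded.
Round 2 — (vi), derive network_up.
Round 3 — (ii), derive bios_posted.
Derived: network_up (round 2), driver_loaded (round 1), psu_ok (round 1). temp_high never appears in any round.

temp_high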